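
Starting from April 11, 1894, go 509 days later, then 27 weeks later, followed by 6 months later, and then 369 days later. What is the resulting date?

September 13, 1897

Advancing 509 days from April 11, 1894:
April has 30 days, so 30 − 11 = 19 days remain after April 11, 1894; 509 − 19 = 490 left.
May 1894 has 31 days: 490 − 31 = 459 left.
June 1894 has 30 days: 459 − 30 = 429 left.
July 1894 has 31 days: 429 − 31 = 398 left.
August 1894 has 31 days: 398 − 31 = 367 left.
September 1894 has 30 days: 367 − 30 = 337 left.
October 1894 has 31 days: 337 − 31 = 306 left.
November 1894 has 30 days: 306 − 30 = 276 left.
December 1894 has 31 days: 276 − 31 = 245 left.
January 1895 has 31 days: 245 − 31 = 214 left.
February 1895 has 28 days (1895 is not a leap year): 214 − 28 = 186 left.
March 1895 has 31 days: 186 − 31 = 155 left.
April 1895 has 30 days: 155 − 30 = 125 left.
May 1895 has 31 days: 125 − 31 = 94 left.
June 1895 has 30 days: 94 − 30 = 64 left.
July 1895 has 31 days: 64 − 31 = 33 left.
August 1895 has 31 days: 33 − 31 = 2 left.
2 days into September 1895 → September 2, 1895.
Counting forward 27 weeks (= 189 days) from September 2, 1895:
September has 30 days, so 30 − 2 = 28 days remain after September 2, 1895; 189 − 28 = 161 left.
October 1895 has 31 days: 161 − 31 = 130 left.
November 1895 has 30 days: 130 − 30 = 100 left.
December 1895 has 31 days: 100 − 31 = 69 left.
January 1896 has 31 days: 69 − 31 = 38 left.
February 1896 has 29 days (1896 is a leap year): 38 − 29 = 9 left.
9 days into March 1896 → March 9, 1896.
Adding 6 months from March 9, 1896:
month 3 + 6 = 9 → September 1896.
Day 9 is valid in September, giving September 9, 1896.
Adding 369 days from September 9, 1896:
September has 30 days, so 30 − 9 = 21 days remain after September 9, 1896; 369 − 21 = 348 left.
October 1896 has 31 days: 348 − 31 = 317 left.
November 1896 has 30 days: 317 − 30 = 287 left.
December 1896 has 31 days: 287 − 31 = 256 left.
January 1897 has 31 days: 256 − 31 = 225 left.
February 1897 has 28 days (1897 is not a leap year): 225 − 28 = 197 left.
March 1897 has 31 days: 197 − 31 = 166 left.
April 1897 has 30 days: 166 − 30 = 136 left.
May 1897 has 31 days: 136 − 31 = 105 left.
June 1897 has 30 days: 105 − 30 = 75 left.
July 1897 has 31 days: 75 − 31 = 44 left.
August 1897 has 31 days: 44 − 31 = 13 left.
13 days into September 1897 → September 13, 1897.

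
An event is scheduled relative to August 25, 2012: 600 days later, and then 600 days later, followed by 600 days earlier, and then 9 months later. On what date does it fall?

January 17, 2015

Advancing 600 days from August 25, 2012:
August has 31 days, so 31 − 25 = 6 days remain after August 25, 2012; 600 − 6 = 594 left.
September 2012 has 30 days: 594 − 30 = 564 left.
October 2012 has 31 days: 564 − 31 = 533 left.
November 2012 has 30 days: 533 − 30 = 503 left.
December 2012 has 31 days: 503 − 31 = 472 left.
January 2013 has 31 days: 472 − 31 = 441 left.
February 2013 has 28 days (2013 is not a leap year): 441 − 28 = 413 left.
March 2013 has 31 days: 413 − 31 = 382 left.
April 2013 has 30 days: 382 − 30 = 352 left.
May 2013 has 31 days: 352 − 31 = 321 left.
June 2013 has 30 days: 321 − 30 = 291 left.
July 2013 has 31 days: 291 − 31 = 260 left.
August 2013 has 31 days: 260 − 31 = 229 left.
September 2013 has 30 days: 229 − 30 = 199 left.
October 2013 has 31 days: 199 − 31 = 168 left.
November 2013 has 30 days: 168 − 30 = 138 left.
December 2013 has 31 days: 138 − 31 = 107 left.
January 2014 has 31 days: 107 − 31 = 76 left.
February 2014 has 28 days (2014 is not a leap year): 76 − 28 = 48 left.
March 2014 has 31 days: 48 − 31 = 17 left.
17 days into April 2014 → April 17, 2014.
Adding 600 days from April 17, 2014:
April has 30 days, so 30 − 17 = 13 days remain after April 17, 2014; 600 − 13 = 587 left.
May 2014 has 31 days: 587 − 31 = 556 left.
June 2014 has 30 days: 556 − 30 = 526 left.
July 2014 has 31 days: 526 − 31 = 495 left.
August 2014 has 31 days: 495 − 31 = 464 left.
September 2014 has 30 days: 464 − 30 = 434 left.
October 2014 has 31 days: 434 − 31 = 403 left.
November 2014 has 30 days: 403 − 30 = 373 left.
December 2014 has 31 days: 373 − 31 = 342 left.
January 2015 has 31 days: 342 − 31 = 311 left.
February 2015 has 28 days (2015 is not a leap year): 311 − 28 = 283 left.
March 2015 has 31 days: 283 − 31 = 252 left.
April 2015 has 30 days: 252 − 30 = 222 left.
May 2015 has 31 days: 222 − 31 = 191 left.
June 2015 has 30 days: 191 − 30 = 161 left.
July 2015 has 31 days: 161 − 31 = 130 left.
August 2015 has 31 days: 130 − 31 = 99 left.
September 2015 has 30 days: 99 − 30 = 69 left.
October 2015 has 31 days: 69 − 31 = 38 left.
November 2015 has 30 days: 38 − 30 = 8 left.
8 days into December 2015 → December 8, 2015.
Going back 600 days from December 8, 2015:
Going back 8 days from December 8, 2015 reaches the end of the previous month; 600 − 8 = 592 left.
November 2015 has 30 days: 592 − 30 = 562 left.
October 2015 has 31 days: 562 − 31 = 531 left.
September 2015 has 30 days: 531 − 30 = 501 left.
August 2015 has 31 days: 501 − 31 = 470 left.
July 2015 has 31 days: 470 − 31 = 439 left.
June 2015 has 30 days: 439 − 30 = 409 left.
May 2015 has 31 days: 409 − 31 = 378 left.
April 2015 has 30 days: 378 − 30 = 348 left.
March 2015 has 31 days: 348 − 31 = 317 left.
February 2015 has 28 days (2015 is not a leap year): 317 − 28 = 289 left.
January 2015 has 31 days: 289 − 31 = 258 left.
December 2014 has 31 days: 258 − 31 = 227 left.
November 2014 has 30 days: 227 − 30 = 197 left.
October 2014 has 31 days: 197 − 31 = 166 left.
September 2014 has 30 days: 166 − 30 = 136 left.
August 2014 has 31 days: 136 − 31 = 105 left.
July 2014 has 31 days: 105 − 31 = 74 left.
June 2014 has 30 days: 74 − 30 = 44 left.
May 2014 has 31 days: 44 − 31 = 13 left.
April 2014 has 30 days; 30 − 13 = 17 → April 17, 2014.
Advancing 9 months from April 17, 2014:
month 4 + 9 = 13, which is month 1 of year 2015 → January 2015.
Day 17 is valid in January, giving January 17, 2015.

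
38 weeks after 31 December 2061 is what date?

Adding 38 weeks = 266 days from December 31, 2061.
December has 31 days, so 31 − 31 = 0 days remain after December 31, 2061; 266 − 0 = 266 left.
January 2062 has 31 days: 266 − 31 = 235 left.
February 2062 has 28 days (2062 is not a leap year): 235 − 28 = 207 left.
March 2062 has 31 days: 207 − 31 = 176 left.
April 2062 has 30 days: 176 − 30 = 146 left.
May 2062 has 31 days: 146 − 31 = 115 left.
June 2062 has 30 days: 115 − 30 = 85 left.
July 2062 has 31 days: 85 − 31 = 54 left.
August 2062 has 31 days: 54 − 31 = 23 left.
23 days into September 2062 → September 23, 2062.

September 23, 2062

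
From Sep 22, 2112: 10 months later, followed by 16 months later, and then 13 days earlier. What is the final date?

Counting forward 10 months from September 22, 2112:
month 9 + 10 = 19, which is month 7 of year 2113 → July 2113.
Day 22 is valid in July, giving July 22, 2113.
Counting forward 16 months from July 22, 2113:
month 7 + 16 = 23, which is month 11 of year 2114 → November 2114.
Day 22 is valid in November, giving November 22, 2114.
Going back 13 days from November 22, 2114:
22 − 13 = 9, still in November 2114.

November 9, 2114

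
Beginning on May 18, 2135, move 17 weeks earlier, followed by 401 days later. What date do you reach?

February 24, 2136

Going back 17 weeks (= 119 days) from May 18, 2135:
Going back 18 days from May 18, 2135 reaches the end of the previous month; 119 − 18 = 101 left.
April 2135 has 30 days: 101 − 30 = 71 left.
March 2135 has 31 days: 71 − 31 = 40 left.
February 2135 has 28 days (2135 is not a leap year): 40 − 28 = 12 left.
January 2135 has 31 days; 31 − 12 = 19 → January 19, 2135.
Counting forward 401 days from January 19, 2135:
January has 31 days, so 31 − 19 = 12 days remain after January 19, 2135; 401 − 12 = 389 left.
February 2135 has 28 days (2135 is not a leap year): 389 − 28 = 361 left.
March 2135 has 31 days: 361 − 31 = 330 left.
April 2135 has 30 days: 330 − 30 = 300 left.
May 2135 has 31 days: 300 − 31 = 269 left.
June 2135 has 30 days: 269 − 30 = 239 left.
July 2135 has 31 days: 239 − 31 = 208 left.
August 2135 has 31 days: 208 − 31 = 177 left.
September 2135 has 30 days: 177 − 30 = 147 left.
October 2135 has 31 days: 147 − 31 = 116 left.
November 2135 has 30 days: 116 − 30 = 86 left.
December 2135 has 31 days: 86 − 31 = 55 left.
January 2136 has 31 days: 55 − 31 = 24 left.
24 days into February 2136 → February 24, 2136.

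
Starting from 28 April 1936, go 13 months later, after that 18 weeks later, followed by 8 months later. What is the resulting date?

Adding 13 months from April 28, 1936:
month 4 + 13 = 17, which is month 5 of year 1937 → May 1937.
Day 28 is valid in May, giving May 28, 1937.
Advancing 18 weeks (= 126 days) from May 28, 1937:
May has 31 days, so 31 − 28 = 3 days remain after May 28, 1937; 126 − 3 = 123 left.
June 1937 has 30 days: 123 − 30 = 93 left.
July 1937 has 31 days: 93 − 31 = 62 left.
August 1937 has 31 days: 62 − 31 = 31 left.
September 1937 has 30 days: 31 − 30 = 1 left.
1 day into October 1937 → October 1, 1937.
Counting forward 8 months from October 1, 1937:
month 10 + 8 = 18, which is month 6 of year 1938 → June 1938.
Day 1 is valid in June, giving June 1, 1938.

June 1, 1938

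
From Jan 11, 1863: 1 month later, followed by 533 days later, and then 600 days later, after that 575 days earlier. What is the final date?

Advancing 1 month from January 11, 1863:
month 1 + 1 = 2 → February 1863.
Day 11 is valid in February, giving February 11, 1863.
Counting forward 533 days from February 11, 1863:
February has 28 days, so 28 − 11 = 17 days remain after February 11, 1863; 533 − 17 = 516 left.
March 1863 has 31 days: 516 − 31 = 485 left.
April 1863 has 30 days: 485 − 30 = 455 left.
May 1863 has 31 days: 455 − 31 = 424 left.
June 1863 has 30 days: 424 − 30 = 394 left.
July 1863 has 31 days: 394 − 31 = 363 left.
August 1863 has 31 days: 363 − 31 = 332 left.
September 1863 has 30 days: 332 − 30 = 302 left.
October 1863 has 31 days: 302 − 31 = 271 left.
November 1863 has 30 days: 271 − 30 = 241 left.
December 1863 has 31 days: 241 − 31 = 210 left.
January 1864 has 31 days: 210 − 31 = 179 left.
February 1864 has 29 days (1864 is a leap year): 179 − 29 = 150 left.
March 1864 has 31 days: 150 − 31 = 119 left.
April 1864 has 30 days: 119 − 30 = 89 left.
May 1864 has 31 days: 89 − 31 = 58 left.
June 1864 has 30 days: 58 − 30 = 28 left.
28 days into July 1864 → July 28, 1864.
Adding 600 days from July 28, 1864:
July has 31 days, so 31 − 28 = 3 days remain after July 28, 1864; 600 − 3 = 597 left.
August 1864 has 31 days: 597 − 31 = 566 left.
September 1864 has 30 days: 566 − 30 = 536 left.
October 1864 has 31 days: 536 − 31 = 505 left.
November 1864 has 30 days: 505 − 30 = 475 left.
December 1864 has 31 days: 475 − 31 = 444 left.
January 1865 has 31 days: 444 − 31 = 413 left.
February 1865 has 28 days (1865 is not a leap year): 413 − 28 = 385 left.
March 1865 has 31 days: 385 − 31 = 354 left.
April 1865 has 30 days: 354 − 30 = 324 left.
May 1865 has 31 days: 324 − 31 = 293 left.
June 1865 has 30 days: 293 − 30 = 263 left.
July 1865 has 31 days: 263 − 31 = 232 left.
August 1865 has 31 days: 232 − 31 = 201 left.
September 1865 has 30 days: 201 − 30 = 171 left.
October 1865 has 31 days: 171 − 31 = 140 left.
November 1865 has 30 days: 140 − 30 = 110 left.
December 1865 has 31 days: 110 − 31 = 79 left.
January 1866 has 31 days: 79 − 31 = 48 left.
February 1866 has 28 days (1866 is not a leap year): 48 − 28 = 20 left.
20 days into March 1866 → March 20, 1866.
Subtracting 575 days from March 20, 1866:
Going back 20 days from March 20, 1866 reaches the end of the previous month; 575 − 20 = 555 left.
February 1866 has 28 days (1866 is not a leap year): 555 − 28 = 527 left.
January 1866 has 31 days: 527 − 31 = 496 left.
December 1865 has 31 days: 496 − 31 = 465 left.
November 1865 has 30 days: 465 − 30 = 435 left.
October 1865 has 31 days: 435 − 31 = 404 left.
September 1865 has 30 days: 404 − 30 = 374 left.
August 1865 has 31 days: 374 − 31 = 343 left.
July 1865 has 31 days: 343 − 31 = 312 left.
June 1865 has 30 days: 312 − 30 = 282 left.
May 1865 has 31 days: 282 − 31 = 251 left.
April 1865 has 30 days: 251 − 30 = 221 left.
March 1865 has 31 days: 221 − 31 = 190 left.
February 1865 has 28 days (1865 is not a leap year): 190 − 28 = 162 left.
January 1865 has 31 days: 162 − 31 = 131 left.
December 1864 has 31 days: 131 − 31 = 100 left.
November 1864 has 30 days: 100 − 30 = 70 left.
October 1864 has 31 days: 70 − 31 = 39 left.
September 1864 has 30 days: 39 − 30 = 9 left.
August 1864 has 31 days; 31 − 9 = 22 → August 22, 1864.

August 22, 1864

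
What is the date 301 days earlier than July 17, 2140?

September 20, 2139

Going back 301 days from July 17, 2140.
Going back 17 days from July 17, 2140 reaches the end of the previous month; 301 − 17 = 284 left.
June 2140 has 30 days: 284 − 30 = 254 left.
May 2140 has 31 days: 254 − 31 = 223 left.
April 2140 has 30 days: 223 − 30 = 193 left.
March 2140 has 31 days: 193 − 31 = 162 left.
February 2140 has 29 days (2140 is a leap year): 162 − 29 = 133 left.
January 2140 has 31 days: 133 − 31 = 102 left.
December 2139 has 31 days: 102 − 31 = 71 left.
November 2139 has 30 days: 71 − 30 = 41 left.
October 2139 has 31 days: 41 − 31 = 10 left.
September 2139 has 30 days; 30 − 10 = 20 → September 20, 2139.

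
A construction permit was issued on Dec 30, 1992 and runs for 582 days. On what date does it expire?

August 4, 1994

Adding 582 days from December 30, 1992.
December has 31 days, so 31 − 30 = 1 day remains after December 30, 1992; 582 − 1 = 581 left.
January 1993 has 31 days: 581 − 31 = 550 left.
February 1993 has 28 days (1993 is not a leap year): 550 − 28 = 522 left.
March 1993 has 31 days: 522 − 31 = 491 left.
April 1993 has 30 days: 491 − 30 = 461 left.
May 1993 has 31 days: 461 − 31 = 430 left.
June 1993 has 30 days: 430 − 30 = 400 left.
July 1993 has 31 days: 400 − 31 = 369 left.
August 1993 has 31 days: 369 − 31 = 338 left.
September 1993 has 30 days: 338 − 30 = 308 left.
October 1993 has 31 days: 308 − 31 = 277 left.
November 1993 has 30 days: 277 − 30 = 247 left.
December 1993 has 31 days: 247 − 31 = 216 left.
January 1994 has 31 days: 216 − 31 = 185 left.
February 1994 has 28 days (1994 is not a leap year): 185 − 28 = 157 left.
March 1994 has 31 days: 157 − 31 = 126 left.
April 1994 has 30 days: 126 − 30 = 96 left.
May 1994 has 31 days: 96 − 31 = 65 left.
June 1994 has 30 days: 65 − 30 = 35 left.
July 1994 has 31 days: 35 − 31 = 4 left.
4 days into August 1994 → August 4, 1994.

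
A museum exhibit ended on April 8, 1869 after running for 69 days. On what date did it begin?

Subtracting 69 days from April 8, 1869.
Going back 8 days from April 8, 1869 reaches the end of the previous month; 69 − 8 = 61 left.
March 1869 has 31 days: 61 − 31 = 30 left.
February 1869 has 28 days (1869 is not a leap year): 30 − 28 = 2 left.
January 1869 has 31 days; 31 − 2 = 29 → January 29, 1869.

January 29, 1869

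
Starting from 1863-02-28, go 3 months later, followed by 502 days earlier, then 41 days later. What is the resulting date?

Counting forward 3 months from February 28, 1863:
month 2 + 3 = 5 → May 1863.
Day 28 is valid in May, giving May 28, 1863.
Counting back 502 days from May 28, 1863:
Going back 28 days from May 28, 1863 reaches the end of the previous month; 502 − 28 = 474 left.
April 1863 has 30 days: 474 − 30 = 444 left.
March 1863 has 31 days: 444 − 31 = 413 left.
February 1863 has 28 days (1863 is not a leap year): 413 − 28 = 385 left.
January 1863 has 31 days: 385 − 31 = 354 left.
December 1862 has 31 days: 354 − 31 = 323 left.
November 1862 has 30 days: 323 − 30 = 293 left.
October 1862 has 31 days: 293 − 31 = 262 left.
September 1862 has 30 days: 262 − 30 = 232 left.
August 1862 has 31 days: 232 − 31 = 201 left.
July 1862 has 31 days: 201 − 31 = 170 left.
June 1862 has 30 days: 170 − 30 = 140 left.
May 1862 has 31 days: 140 − 31 = 109 left.
April 1862 has 30 days: 109 − 30 = 79 left.
March 1862 has 31 days: 79 − 31 = 48 left.
February 1862 has 28 days (1862 is not a leap year): 48 − 28 = 20 left.
January 1862 has 31 days; 31 − 20 = 11 → January 11, 1862.
Adding 41 days from January 11, 1862:
January has 31 days, so 31 − 11 = 20 days remain after January 11, 1862; 41 − 20 = 21 left.
21 days into February 1862 → February 21, 1862.

February 21, 1862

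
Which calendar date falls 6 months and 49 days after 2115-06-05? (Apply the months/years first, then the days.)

January 23, 2116

Adding 6 months and 49 days from June 5, 2115: first the month/year part, then the days.
month 6 + 6 = 12 → December 2115.
Day 5 is valid in December, giving December 5, 2115.
Now add 49 days from December 5, 2115.
December has 31 days, so 31 − 5 = 26 days remain after December 5, 2115; 49 − 26 = 23 left.
23 days into January 2116 → January 23, 2116.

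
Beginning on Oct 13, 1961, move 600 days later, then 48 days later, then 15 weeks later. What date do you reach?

Advancing 600 days from October 13, 1961:
October has 31 days, so 31 − 13 = 18 days remain after October 13, 1961; 600 − 18 = 582 left.
November 1961 has 30 days: 582 − 30 = 552 left.
December 1961 has 31 days: 552 − 31 = 521 left.
January 1962 has 31 days: 521 − 31 = 490 left.
February 1962 has 28 days (1962 is not a leap year): 490 − 28 = 462 left.
March 1962 has 31 days: 462 − 31 = 431 left.
April 1962 has 30 days: 431 − 30 = 401 left.
May 1962 has 31 days: 401 − 31 = 370 left.
June 1962 has 30 days: 370 − 30 = 340 left.
July 1962 has 31 days: 340 − 31 = 309 left.
August 1962 has 31 days: 309 − 31 = 278 left.
September 1962 has 30 days: 278 − 30 = 248 left.
October 1962 has 31 days: 248 − 31 = 217 left.
November 1962 has 30 days: 217 − 30 = 187 left.
December 1962 has 31 days: 187 − 31 = 156 left.
January 1963 has 31 days: 156 − 31 = 125 left.
February 1963 has 28 days (1963 is not a leap year): 125 − 28 = 97 left.
March 1963 has 31 days: 97 − 31 = 66 left.
April 1963 has 30 days: 66 − 30 = 36 left.
May 1963 has 31 days: 36 − 31 = 5 left.
5 days into June 1963 → June 5, 1963.
Advancing 48 days from June 5, 1963:
June has 30 days, so 30 − 5 = 25 days remain after June 5, 1963; 48 − 25 = 23 left.
23 days into July 1963 → July 23, 1963.
Advancing 15 weeks (= 105 days) from July 23, 1963:
July has 31 days, so 31 − 23 = 8 days remain after July 23, 1963; 105 − 8 = 97 left.
August 1963 has 31 days: 97 − 31 = 66 left.
September 1963 has 30 days: 66 − 30 = 36 left.
October 1963 has 31 days: 36 − 31 = 5 left.
5 days into November 1963 → November 5, 1963.

November 5, 1963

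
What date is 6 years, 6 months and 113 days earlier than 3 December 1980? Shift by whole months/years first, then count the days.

Going back 6 years, 6 months and 113 days from December 3, 1980: first the month/year part, then the days.
-6 years → 1974; month 12 − 6 = 6 → June 1974.
Day 3 is valid in June, giving June 3, 1974.
Now subtract 113 days from June 3, 1974.
Going back 3 days from June 3, 1974 reaches the end of the previous month; 113 − 3 = 110 left.
May 1974 has 31 days: 110 − 31 = 79 left.
April 1974 has 30 days: 79 − 30 = 49 left.
March 1974 has 31 days: 49 − 31 = 18 left.
February 1974 has 28 days; 28 − 18 = 10 → February 10, 1974.

February 10, 1974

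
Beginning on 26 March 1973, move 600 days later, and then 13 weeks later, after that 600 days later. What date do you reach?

Advancing 600 days from March 26, 1973:
March has 31 days, so 31 − 26 = 5 days remain after March 26, 1973; 600 − 5 = 595 left.
April 1973 has 30 days: 595 − 30 = 565 left.
May 1973 has 31 days: 565 − 31 = 534 left.
June 1973 has 30 days: 534 − 30 = 504 left.
July 1973 has 31 days: 504 − 31 = 473 left.
August 1973 has 31 days: 473 − 31 = 442 left.
September 1973 has 30 days: 442 − 30 = 412 left.
October 1973 has 31 days: 412 − 31 = 381 left.
November 1973 has 30 days: 381 − 30 = 351 left.
December 1973 has 31 days: 351 − 31 = 320 left.
January 1974 has 31 days: 320 − 31 = 289 left.
February 1974 has 28 days (1974 is not a leap year): 289 − 28 = 261 left.
March 1974 has 31 days: 261 − 31 = 230 left.
April 1974 has 30 days: 230 − 30 = 200 left.
May 1974 has 31 days: 200 − 31 = 169 left.
June 1974 has 30 days: 169 − 30 = 139 left.
July 1974 has 31 days: 139 − 31 = 108 left.
August 1974 has 31 days: 108 − 31 = 77 left.
September 1974 has 30 days: 77 − 30 = 47 left.
October 1974 has 31 days: 47 − 31 = 16 left.
16 days into November 1974 → November 16, 1974.
Adding 13 weeks (= 91 days) from November 16, 1974:
November has 30 days, so 30 − 16 = 14 days remain after November 16, 1974; 91 − 14 = 77 left.
December 1974 has 31 days: 77 − 31 = 46 left.
January 1975 has 31 days: 46 − 31 = 15 left.
15 days into February 1975 → February 15, 1975.
Adding 600 days from February 15, 1975:
February has 28 days, so 28 − 15 = 13 days remain after February 15, 1975; 600 − 13 = 587 left.
March 1975 has 31 days: 587 − 31 = 556 left.
April 1975 has 30 days: 556 − 30 = 526 left.
May 1975 has 31 days: 526 − 31 = 495 left.
June 1975 has 30 days: 495 − 30 = 465 left.
July 1975 has 31 days: 465 − 31 = 434 left.
August 1975 has 31 days: 434 − 31 = 403 left.
September 1975 has 30 days: 403 − 30 = 373 left.
October 1975 has 31 days: 373 − 31 = 342 left.
November 1975 has 30 days: 342 − 30 = 312 left.
December 1975 has 31 days: 312 − 31 = 281 left.
January 1976 has 31 days: 281 − 31 = 250 left.
February 1976 has 29 days (1976 is a leap year): 250 − 29 = 221 left.
March 1976 has 31 days: 221 − 31 = 190 left.
April 1976 has 30 days: 190 − 30 = 160 left.
May 1976 has 31 days: 160 − 31 = 129 left.
June 1976 has 30 days: 129 − 30 = 99 left.
July 1976 has 31 days: 99 − 31 = 68 left.
August 1976 has 31 days: 68 − 31 = 37 left.
September 1976 has 30 days: 37 − 30 = 7 left.
7 days into October 1976 → October 7, 1976.

October 7, 1976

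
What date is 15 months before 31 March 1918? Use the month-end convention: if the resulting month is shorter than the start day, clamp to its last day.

December 31, 1916

Subtracting 15 months from March 31, 1918.
month 3 − 15 = -12, which is month 12 of year 1916 → December 1916.
Day 31 is valid in December, giving December 31, 1916.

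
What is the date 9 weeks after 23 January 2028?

Advancing 9 weeks = 63 days from January 23, 2028.
January has 31 days, so 31 − 23 = 8 days remain after January 23, 2028; 63 − 8 = 55 left.
February 2028 has 29 days (2028 is a leap year): 55 − 29 = 26 left.
26 days into March 2028 → March 26, 2028.

March 26, 2028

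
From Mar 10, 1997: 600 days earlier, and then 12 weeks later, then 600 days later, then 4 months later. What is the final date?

October 2, 1997

Going back 600 days from March 10, 1997:
Going back 10 days from March 10, 1997 reaches the end of the previous month; 600 − 10 = 590 left.
February 1997 has 28 days (1997 is not a leap year): 590 − 28 = 562 left.
January 1997 has 31 days: 562 − 31 = 531 left.
December 1996 has 31 days: 531 − 31 = 500 left.
November 1996 has 30 days: 500 − 30 = 470 left.
October 1996 has 31 days: 470 − 31 = 439 left.
September 1996 has 30 days: 439 − 30 = 409 left.
August 1996 has 31 days: 409 − 31 = 378 left.
July 1996 has 31 days: 378 − 31 = 347 left.
June 1996 has 30 days: 347 − 30 = 317 left.
May 1996 has 31 days: 317 − 31 = 286 left.
April 1996 has 30 days: 286 − 30 = 256 left.
March 1996 has 31 days: 256 − 31 = 225 left.
February 1996 has 29 days (1996 is a leap year): 225 − 29 = 196 left.
January 1996 has 31 days: 196 − 31 = 165 left.
December 1995 has 31 days: 165 − 31 = 134 left.
November 1995 has 30 days: 134 − 30 = 104 left.
October 1995 has 31 days: 104 − 31 = 73 left.
September 1995 has 30 days: 73 − 30 = 43 left.
August 1995 has 31 days: 43 − 31 = 12 left.
July 1995 has 31 days; 31 − 12 = 19 → July 19, 1995.
Counting forward 12 weeks (= 84 days) from July 19, 1995:
July has 31 days, so 31 − 19 = 12 days remain after July 19, 1995; 84 − 12 = 72 left.
August 1995 has 31 days: 72 − 31 = 41 left.
September 1995 has 30 days: 41 − 30 = 11 left.
11 days into October 1995 → October 11, 1995.
Adding 600 days from October 11, 1995:
October has 31 days, so 31 − 11 = 20 days remain after October 11, 1995; 600 − 20 = 580 left.
November 1995 has 30 days: 580 − 30 = 550 left.
December 1995 has 31 days: 550 − 31 = 519 left.
January 1996 has 31 days: 519 − 31 = 488 left.
February 1996 has 29 days (1996 is a leap year): 488 − 29 = 459 left.
March 1996 has 31 days: 459 − 31 = 428 left.
April 1996 has 30 days: 428 − 30 = 398 left.
May 1996 has 31 days: 398 − 31 = 367 left.
June 1996 has 30 days: 367 − 30 = 337 left.
July 1996 has 31 days: 337 − 31 = 306 left.
August 1996 has 31 days: 306 − 31 = 275 left.
September 1996 has 30 days: 275 − 30 = 245 left.
October 1996 has 31 days: 245 − 31 = 214 left.
November 1996 has 30 days: 214 − 30 = 184 left.
December 1996 has 31 days: 184 − 31 = 153 left.
January 1997 has 31 days: 153 − 31 = 122 left.
February 1997 has 28 days (1997 is not a leap year): 122 − 28 = 94 left.
March 1997 has 31 days: 94 − 31 = 63 left.
April 1997 has 30 days: 63 − 30 = 33 left.
May 1997 has 31 days: 33 − 31 = 2 left.
2 days into June 1997 → June 2, 1997.
Advancing 4 months from June 2, 1997:
month 6 + 4 = 10 → October 1997.
Day 2 is valid in October, giving October 2, 1997.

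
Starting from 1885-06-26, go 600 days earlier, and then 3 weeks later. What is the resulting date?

November 25, 1883

Going back 600 days from June 26, 1885:
Going back 26 days from June 26, 1885 reaches the end of the previous month; 600 − 26 = 574 left.
May 1885 has 31 days: 574 − 31 = 543 left.
April 1885 has 30 days: 543 − 30 = 513 left.
March 1885 has 31 days: 513 − 31 = 482 left.
February 1885 has 28 days (1885 is not a leap year): 482 − 28 = 454 left.
January 1885 has 31 days: 454 − 31 = 423 left.
December 1884 has 31 days: 423 − 31 = 392 left.
November 1884 has 30 days: 392 − 30 = 362 left.
October 1884 has 31 days: 362 − 31 = 331 left.
September 1884 has 30 days: 331 − 30 = 301 left.
August 1884 has 31 days: 301 − 31 = 270 left.
July 1884 has 31 days: 270 − 31 = 239 left.
June 1884 has 30 days: 239 − 30 = 209 left.
May 1884 has 31 days: 209 − 31 = 178 left.
April 1884 has 30 days: 178 − 30 = 148 left.
March 1884 has 31 days: 148 − 31 = 117 left.
February 1884 has 29 days (1884 is a leap year): 117 − 29 = 88 left.
January 1884 has 31 days: 88 − 31 = 57 left.
December 1883 has 31 days: 57 − 31 = 26 left.
November 1883 has 30 days; 30 − 26 = 4 → November 4, 1883.
Adding 3 weeks (= 21 days) from November 4, 1883:
November has 30 days; 4 + 21 = 25, still in November.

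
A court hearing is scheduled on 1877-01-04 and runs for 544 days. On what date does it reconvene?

Advancing 544 days from January 4, 1877.
January has 31 days, so 31 − 4 = 27 days remain after January 4, 1877; 544 − 27 = 517 left.
February 1877 has 28 days (1877 is not a leap year): 517 − 28 = 489 left.
March 1877 has 31 days: 489 − 31 = 458 left.
April 1877 has 30 days: 458 − 30 = 428 left.
May 1877 has 31 days: 428 − 31 = 397 left.
June 1877 has 30 days: 397 − 30 = 367 left.
July 1877 has 31 days: 367 − 31 = 336 left.
August 1877 has 31 days: 336 − 31 = 305 left.
September 1877 has 30 days: 305 − 30 = 275 left.
October 1877 has 31 days: 275 − 31 = 244 left.
November 1877 has 30 days: 244 − 30 = 214 left.
December 1877 has 31 days: 214 − 31 = 183 left.
January 1878 has 31 days: 183 − 31 = 152 left.
February 1878 has 28 days (1878 is not a leap year): 152 − 28 = 124 left.
March 1878 has 31 days: 124 − 31 = 93 left.
April 1878 has 30 days: 93 − 30 = 63 left.
May 1878 has 31 days: 63 − 31 = 32 left.
June 1878 has 30 days: 32 − 30 = 2 left.
2 days into July 1878 → July 2, 1878.

July 2, 1878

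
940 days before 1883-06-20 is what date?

Subtracting 940 days from June 20, 1883.
Going back 20 days from June 20, 1883 reaches the end of the previous month; 940 − 20 = 920 left.
May 1883 has 31 days: 920 − 31 = 889 left.
April 1883 has 30 days: 889 − 30 = 859 left.
March 1883 has 31 days: 859 − 31 = 828 left.
February 1883 has 28 days (1883 is not a leap year): 828 − 28 = 800 left.
January 1883 has 31 days: 800 − 31 = 769 left.
December 1882 has 31 days: 769 − 31 = 738 left.
November 1882 has 30 days: 738 − 30 = 708 left.
October 1882 has 31 days: 708 − 31 = 677 left.
September 1882 has 30 days: 677 − 30 = 647 left.
August 1882 has 31 days: 647 − 31 = 616 left.
July 1882 has 31 days: 616 − 31 = 585 left.
June 1882 has 30 days: 585 − 30 = 555 left.
May 1882 has 31 days: 555 − 31 = 524 left.
April 1882 has 30 days: 524 − 30 = 494 left.
March 1882 has 31 days: 494 − 31 = 463 left.
February 1882 has 28 days (1882 is not a leap year): 463 − 28 = 435 left.
January 1882 has 31 days: 435 − 31 = 404 left.
December 1881 has 31 days: 404 − 31 = 373 left.
November 1881 has 30 days: 373 − 30 = 343 left.
October 1881 has 31 days: 343 − 31 = 312 left.
September 1881 has 30 days: 312 − 30 = 282 left.
August 1881 has 31 days: 282 − 31 = 251 left.
July 1881 has 31 days: 251 − 31 = 220 left.
June 1881 has 30 days: 220 − 30 = 190 left.
May 1881 has 31 days: 190 − 31 = 159 left.
April 1881 has 30 days: 159 − 30 = 129 left.
March 1881 has 31 days: 129 − 31 = 98 left.
February 1881 has 28 days (1881 is not a leap year): 98 − 28 = 70 left.
January 1881 has 31 days: 70 − 31 = 39 left.
December 1880 has 31 days: 39 − 31 = 8 left.
November 1880 has 30 days; 30 − 8 = 22 → November 22, 1880.

November 22, 1880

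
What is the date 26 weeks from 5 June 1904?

Counting forward 26 weeks = 182 days from June 5, 1904.
June has 30 days, so 30 − 5 = 25 days remain after June 5, 1904; 182 − 25 = 157 left.
July 1904 has 31 days: 157 − 31 = 126 left.
August 1904 has 31 days: 126 − 31 = 95 left.
September 1904 has 30 days: 95 − 30 = 65 left.
October 1904 has 31 days: 65 − 31 = 34 left.
November 1904 has 30 days: 34 − 30 = 4 left.
4 days into December 1904 → December 4, 1904.

December 4, 1904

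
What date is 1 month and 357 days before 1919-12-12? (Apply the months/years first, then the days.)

November 20, 1918

Subtracting 1 month and 357 days from December 12, 1919: first the month/year part, then the days.
month 12 − 1 = 11 → November 1919.
Day 12 is valid in November, giving November 12, 1919.
Now subtract 357 days from November 12, 1919.
Going back 12 days from November 12, 1919 reaches the end of the previous month; 357 − 12 = 345 left.
October 1919 has 31 days: 345 − 31 = 314 left.
September 1919 has 30 days: 314 − 30 = 284 left.
August 1919 has 31 days: 284 − 31 = 253 left.
July 1919 has 31 days: 253 − 31 = 222 left.
June 1919 has 30 days: 222 − 30 = 192 left.
May 1919 has 31 days: 192 − 31 = 161 left.
April 1919 has 30 days: 161 − 30 = 131 left.
March 1919 has 31 days: 131 − 31 = 100 left.
February 1919 has 28 days (1919 is not a leap year): 100 − 28 = 72 left.
January 1919 has 31 days: 72 − 31 = 41 left.
December 1918 has 31 days: 41 − 31 = 10 left.
November 1918 has 30 days; 30 − 10 = 20 → November 20, 1918.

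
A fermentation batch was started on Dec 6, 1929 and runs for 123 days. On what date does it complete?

April 8, 1930

Adding 123 days from December 6, 1929.
December has 31 days, so 31 − 6 = 25 days remain after December 6, 1929; 123 − 25 = 98 left.
January 1930 has 31 days: 98 − 31 = 67 left.
February 1930 has 28 days (1930 is not a leap year): 67 − 28 = 39 left.
March 1930 has 31 days: 39 − 31 = 8 left.
8 days into April 1930 → April 8, 1930.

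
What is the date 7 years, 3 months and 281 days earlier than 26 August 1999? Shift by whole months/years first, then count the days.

Going back 7 years, 3 months and 281 days from August 26, 1999: first the month/year part, then the days.
-7 years → 1992; month 8 − 3 = 5 → May 1992.
Day 26 is valid in May, giving May 26, 1992.
Now subtract 281 days from May 26, 1992.
Going back 26 days from May 26, 1992 reaches the end of the previous month; 281 − 26 = 255 left.
April 1992 has 30 days: 255 − 30 = 225 left.
March 1992 has 31 days: 225 − 31 = 194 left.
February 1992 has 29 days (1992 is a leap year): 194 − 29 = 165 left.
January 1992 has 31 days: 165 − 31 = 134 left.
December 1991 has 31 days: 134 − 31 = 103 left.
November 1991 has 30 days: 103 − 30 = 73 left.
October 1991 has 31 days: 73 − 31 = 42 left.
September 1991 has 30 days: 42 − 30 = 12 left.
August 1991 has 31 days; 31 − 12 = 19 → August 19, 1991.

August 19, 1991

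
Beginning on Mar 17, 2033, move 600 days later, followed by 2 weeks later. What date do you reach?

November 21, 2034

Adding 600 days from March 17, 2033:
March has 31 days, so 31 − 17 = 14 days remain after March 17, 2033; 600 − 14 = 586 left.
April 2033 has 30 days: 586 − 30 = 556 left.
May 2033 has 31 days: 556 − 31 = 525 left.
June 2033 has 30 days: 525 − 30 = 495 left.
July 2033 has 31 days: 495 − 31 = 464 left.
August 2033 has 31 days: 464 − 31 = 433 left.
September 2033 has 30 days: 433 − 30 = 403 left.
October 2033 has 31 days: 403 − 31 = 372 left.
November 2033 has 30 days: 372 − 30 = 342 left.
December 2033 has 31 days: 342 − 31 = 311 left.
January 2034 has 31 days: 311 − 31 = 280 left.
February 2034 has 28 days (2034 is not a leap year): 280 − 28 = 252 left.
March 2034 has 31 days: 252 − 31 = 221 left.
April 2034 has 30 days: 221 − 30 = 191 left.
May 2034 has 31 days: 191 − 31 = 160 left.
June 2034 has 30 days: 160 − 30 = 130 left.
July 2034 has 31 days: 130 − 31 = 99 left.
August 2034 has 31 days: 99 − 31 = 68 left.
September 2034 has 30 days: 68 − 30 = 38 left.
October 2034 has 31 days: 38 − 31 = 7 left.
7 days into November 2034 → November 7, 2034.
Adding 2 weeks (= 14 days) from November 7, 2034:
November has 30 days; 7 + 14 = 21, still in November.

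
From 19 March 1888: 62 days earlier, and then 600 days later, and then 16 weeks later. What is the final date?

Going back 62 days from March 19, 1888:
Going back 19 days from March 19, 1888 reaches the end of the previous month; 62 − 19 = 43 left.
February 1888 has 29 days (1888 is a leap year): 43 − 29 = 14 left.
January 1888 has 31 days; 31 − 14 = 17 → January 17, 1888.
Counting forward 600 days from January 17, 1888:
January has 31 days, so 31 − 17 = 14 days remain after January 17, 1888; 600 − 14 = 586 left.
February 1888 has 29 days (1888 is a leap year): 586 − 29 = 557 left.
March 1888 has 31 days: 557 − 31 = 526 left.
April 1888 has 30 days: 526 − 30 = 496 left.
May 1888 has 31 days: 496 − 31 = 465 left.
June 1888 has 30 days: 465 − 30 = 435 left.
July 1888 has 31 days: 435 − 31 = 404 left.
August 1888 has 31 days: 404 − 31 = 373 left.
September 1888 has 30 days: 373 − 30 = 343 left.
October 1888 has 31 days: 343 − 31 = 312 left.
November 1888 has 30 days: 312 − 30 = 282 left.
December 1888 has 31 days: 282 − 31 = 251 left.
January 1889 has 31 days: 251 − 31 = 220 left.
February 1889 has 28 days (1889 is not a leap year): 220 − 28 = 192 left.
March 1889 has 31 days: 192 − 31 = 161 left.
April 1889 has 30 days: 161 − 30 = 131 left.
May 1889 has 31 days: 131 − 31 = 100 left.
June 1889 has 30 days: 100 − 30 = 70 left.
July 1889 has 31 days: 70 − 31 = 39 left.
August 1889 has 31 days: 39 − 31 = 8 left.
8 days into September 1889 → September 8, 1889.
Adding 16 weeks (= 112 days) from September 8, 1889:
September has 30 days, so 30 − 8 = 22 days remain after September 8, 1889; 112 − 22 = 90 left.
October 1889 has 31 days: 90 − 31 = 59 left.
November 1889 has 30 days: 59 − 30 = 29 left.
29 days into December 1889 → December 29, 1889.

December 29, 1889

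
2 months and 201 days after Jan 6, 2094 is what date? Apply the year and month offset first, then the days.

September 23, 2094

Adding 2 months and 201 days from January 6, 2094: first the month/year part, then the days.
month 1 + 2 = 3 → March 2094.
Day 6 is valid in March, giving March 6, 2094.
Now add 201 days from March 6, 2094.
March has 31 days, so 31 − 6 = 25 days remain after March 6, 2094; 201 − 25 = 176 left.
April 2094 has 30 days: 176 − 30 = 146 left.
May 2094 has 31 days: 146 − 31 = 115 left.
June 2094 has 30 days: 115 − 30 = 85 left.
July 2094 has 31 days: 85 − 31 = 54 left.
August 2094 has 31 days: 54 − 31 = 23 left.
23 days into September 2094 → September 23, 2094.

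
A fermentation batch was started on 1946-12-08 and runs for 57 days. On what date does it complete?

Adding 57 days from December 8, 1946.
December has 31 days, so 31 − 8 = 23 days remain after December 8, 1946; 57 − 23 = 34 left.
January 1947 has 31 days: 34 − 31 = 3 left.
3 days into February 1947 → February 3, 1947.

February 3, 1947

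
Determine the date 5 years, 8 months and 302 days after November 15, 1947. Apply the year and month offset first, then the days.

Advancing 5 years, 8 months and 302 days from November 15, 1947: first the month/year part, then the days.
+5 years → 1952; month 11 + 8 = 19, which is month 7 of year 1953 → July 1953.
Day 15 is valid in July, giving July 15, 1953.
Now add 302 days from July 15, 1953.
July has 31 days, so 31 − 15 = 16 days remain after July 15, 1953; 302 − 16 = 286 left.
August 1953 has 31 days: 286 − 31 = 255 left.
September 1953 has 30 days: 255 − 30 = 225 left.
October 1953 has 31 days: 225 − 31 = 194 left.
November 1953 has 30 days: 194 − 30 = 164 left.
December 1953 has 31 days: 164 − 31 = 133 left.
January 1954 has 31 days: 133 − 31 = 102 left.
February 1954 has 28 days (1954 is not a leap year): 102 − 28 = 74 left.
March 1954 has 31 days: 74 − 31 = 43 left.
April 1954 has 30 days: 43 − 30 = 13 left.
13 days into May 1954 → May 13, 1954.

May 13, 1954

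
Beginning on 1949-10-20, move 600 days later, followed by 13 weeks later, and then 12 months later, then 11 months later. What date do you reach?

Adding 600 days from October 20, 1949:
October has 31 days, so 31 − 20 = 11 days remain after October 20, 1949; 600 − 11 = 589 left.
November 1949 has 30 days: 589 − 30 = 559 left.
December 1949 has 31 days: 559 − 31 = 528 left.
January 1950 has 31 days: 528 − 31 = 497 left.
February 1950 has 28 days (1950 is not a leap year): 497 − 28 = 469 left.
March 1950 has 31 days: 469 − 31 = 438 left.
April 1950 has 30 days: 438 − 30 = 408 left.
May 1950 has 31 days: 408 − 31 = 377 left.
June 1950 has 30 days: 377 − 30 = 347 left.
July 1950 has 31 days: 347 − 31 = 316 left.
August 1950 has 31 days: 316 − 31 = 285 left.
September 1950 has 30 days: 285 − 30 = 255 left.
October 1950 has 31 days: 255 − 31 = 224 left.
November 1950 has 30 days: 224 − 30 = 194 left.
December 1950 has 31 days: 194 − 31 = 163 left.
January 1951 has 31 days: 163 − 31 = 132 left.
February 1951 has 28 days (1951 is not a leap year): 132 − 28 = 104 left.
March 1951 has 31 days: 104 − 31 = 73 left.
April 1951 has 30 days: 73 − 30 = 43 left.
May 1951 has 31 days: 43 − 31 = 12 left.
12 days into June 1951 → June 12, 1951.
Counting forward 13 weeks (= 91 days) from June 12, 1951:
June has 30 days, so 30 − 12 = 18 days remain after June 12, 1951; 91 − 18 = 73 left.
July 1951 has 31 days: 73 − 31 = 42 left.
August 1951 has 31 days: 42 − 31 = 11 left.
11 days into September 1951 → September 11, 1951.
Adding 12 months from September 11, 1951:
month 9 + 12 = 21, which is month 9 of year 1952 → September 1952.
Day 11 is valid in September, giving September 11, 1952.
Adding 11 months from September 11, 1952:
month 9 + 11 = 20, which is month 8 of year 1953 → August 1953.
Day 11 is valid in August, giving August 11, 1953.

August 11, 1953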